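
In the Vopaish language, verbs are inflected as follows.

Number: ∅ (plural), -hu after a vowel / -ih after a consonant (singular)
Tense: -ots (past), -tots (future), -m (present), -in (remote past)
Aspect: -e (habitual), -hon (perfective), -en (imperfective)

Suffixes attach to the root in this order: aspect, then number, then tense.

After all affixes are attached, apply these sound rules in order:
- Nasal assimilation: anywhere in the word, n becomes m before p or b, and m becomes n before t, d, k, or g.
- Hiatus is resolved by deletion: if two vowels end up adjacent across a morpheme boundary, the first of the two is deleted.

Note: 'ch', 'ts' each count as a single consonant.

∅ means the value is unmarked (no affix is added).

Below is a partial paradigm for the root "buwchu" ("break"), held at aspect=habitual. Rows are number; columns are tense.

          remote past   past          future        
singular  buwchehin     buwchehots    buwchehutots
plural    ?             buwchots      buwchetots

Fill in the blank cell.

buwchin

Attach aspect habitual -e → buwchue.
number = plural: zero marking, form stays buwchue.
Attach tense remote past -in → buwchuein.
Nasal assimilation: no change.
Apply vowel deletion: buwchuein → buwchin.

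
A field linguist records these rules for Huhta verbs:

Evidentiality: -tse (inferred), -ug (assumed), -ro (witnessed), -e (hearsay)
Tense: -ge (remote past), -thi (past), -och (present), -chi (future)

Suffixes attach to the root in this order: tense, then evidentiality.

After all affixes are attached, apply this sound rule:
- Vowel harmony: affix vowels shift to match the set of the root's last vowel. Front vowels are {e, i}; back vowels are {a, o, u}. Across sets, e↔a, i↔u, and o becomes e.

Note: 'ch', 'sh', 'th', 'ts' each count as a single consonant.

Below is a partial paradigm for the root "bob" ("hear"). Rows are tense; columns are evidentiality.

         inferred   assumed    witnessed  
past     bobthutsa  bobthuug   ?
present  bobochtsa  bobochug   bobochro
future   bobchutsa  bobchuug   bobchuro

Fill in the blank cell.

Attach tense past -thi → bobthi.
Attach evidentiality witnessed -ro → bobthiro.
Apply vowel harmony: bobthiro → bobthuro.

bobthuro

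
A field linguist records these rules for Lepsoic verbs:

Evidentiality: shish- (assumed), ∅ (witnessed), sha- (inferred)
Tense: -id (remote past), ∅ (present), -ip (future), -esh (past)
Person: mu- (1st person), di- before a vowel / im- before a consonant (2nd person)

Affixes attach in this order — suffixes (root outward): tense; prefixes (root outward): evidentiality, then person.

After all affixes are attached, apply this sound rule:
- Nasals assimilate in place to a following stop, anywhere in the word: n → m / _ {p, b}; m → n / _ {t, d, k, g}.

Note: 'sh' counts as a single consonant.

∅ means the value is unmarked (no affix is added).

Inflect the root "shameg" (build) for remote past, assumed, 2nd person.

Attach tense remote past -id → shamegid.
Attach evidentiality assumed shish- → shishshamegid.
Attach person 2nd person im- (before consonant 'sh') → imshishshamegid.
Nasal assimilation: no change.

imshishshamegid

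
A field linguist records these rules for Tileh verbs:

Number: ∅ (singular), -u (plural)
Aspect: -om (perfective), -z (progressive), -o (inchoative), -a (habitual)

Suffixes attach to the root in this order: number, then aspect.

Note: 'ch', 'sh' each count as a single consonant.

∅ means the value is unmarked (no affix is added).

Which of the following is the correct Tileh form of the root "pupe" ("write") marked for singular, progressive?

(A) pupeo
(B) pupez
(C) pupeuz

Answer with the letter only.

B

number = singular: zero marking, form stays pupe.
Attach aspect progressive -z → pupez.
So the correct form is pupez, option (B).
(C) pupeuz is wrong: it uses plural instead of singular for number.
(A) pupeo is wrong: it uses inchoative instead of progressive for aspect.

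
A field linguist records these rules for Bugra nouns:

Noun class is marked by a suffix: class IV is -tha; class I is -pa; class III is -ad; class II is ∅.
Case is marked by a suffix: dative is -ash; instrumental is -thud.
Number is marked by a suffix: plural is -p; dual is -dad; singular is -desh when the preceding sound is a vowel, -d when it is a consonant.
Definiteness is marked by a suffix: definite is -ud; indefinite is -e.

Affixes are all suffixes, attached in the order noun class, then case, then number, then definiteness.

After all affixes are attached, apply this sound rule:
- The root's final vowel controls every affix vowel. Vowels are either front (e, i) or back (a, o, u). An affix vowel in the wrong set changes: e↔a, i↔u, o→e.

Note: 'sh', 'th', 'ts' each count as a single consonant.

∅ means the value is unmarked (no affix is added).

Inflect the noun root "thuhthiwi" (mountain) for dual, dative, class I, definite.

thuhthiwipeeshdedid

Attach noun class class I -pa → thuhthiwipa.
Attach case dative -ash → thuhthiwipaash.
Attach number dual -dad → thuhthiwipaashdad.
Attach definiteness definite -ud → thuhthiwipaashdadud.
Apply vowel harmony: thuhthiwipaashdadud → thuhthiwipeeshdedid.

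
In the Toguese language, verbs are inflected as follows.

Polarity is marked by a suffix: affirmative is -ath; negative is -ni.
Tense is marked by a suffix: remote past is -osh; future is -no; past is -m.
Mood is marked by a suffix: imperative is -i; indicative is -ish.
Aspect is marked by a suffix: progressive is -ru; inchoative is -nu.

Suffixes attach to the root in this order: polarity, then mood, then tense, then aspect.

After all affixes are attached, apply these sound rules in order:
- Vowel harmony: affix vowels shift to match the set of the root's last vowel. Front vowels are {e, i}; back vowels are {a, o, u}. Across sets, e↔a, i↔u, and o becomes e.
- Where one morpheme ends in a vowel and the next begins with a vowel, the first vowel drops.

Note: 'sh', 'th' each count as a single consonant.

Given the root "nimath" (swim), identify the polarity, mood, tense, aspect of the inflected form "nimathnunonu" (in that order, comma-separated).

Segment: nimath-ni-i-no-nu.
polarity: -ni → negative.
mood: -i → imperative.
tense: -no → future.
aspect: -nu → inchoative.

negative, imperative, future, inchoative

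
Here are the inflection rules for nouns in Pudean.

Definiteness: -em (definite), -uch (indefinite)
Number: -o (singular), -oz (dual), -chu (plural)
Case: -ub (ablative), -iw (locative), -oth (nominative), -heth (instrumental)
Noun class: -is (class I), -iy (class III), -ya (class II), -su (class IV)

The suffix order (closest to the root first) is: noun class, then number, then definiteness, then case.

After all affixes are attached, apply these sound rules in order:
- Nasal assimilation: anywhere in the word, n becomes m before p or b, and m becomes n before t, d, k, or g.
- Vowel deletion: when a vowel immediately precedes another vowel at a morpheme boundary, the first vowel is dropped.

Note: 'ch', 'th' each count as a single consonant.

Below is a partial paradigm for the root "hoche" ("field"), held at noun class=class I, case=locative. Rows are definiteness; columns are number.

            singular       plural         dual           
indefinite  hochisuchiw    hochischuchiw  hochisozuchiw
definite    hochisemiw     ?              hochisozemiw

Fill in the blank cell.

hochischemiw

Attach noun class class I -is → hocheis.
Attach number plural -chu → hocheischu.
Attach definiteness definite -em → hocheischuem.
Attach case locative -iw → hocheischuemiw.
Nasal assimilation: no change.
Apply vowel deletion: hocheischuemiw → hochischemiw.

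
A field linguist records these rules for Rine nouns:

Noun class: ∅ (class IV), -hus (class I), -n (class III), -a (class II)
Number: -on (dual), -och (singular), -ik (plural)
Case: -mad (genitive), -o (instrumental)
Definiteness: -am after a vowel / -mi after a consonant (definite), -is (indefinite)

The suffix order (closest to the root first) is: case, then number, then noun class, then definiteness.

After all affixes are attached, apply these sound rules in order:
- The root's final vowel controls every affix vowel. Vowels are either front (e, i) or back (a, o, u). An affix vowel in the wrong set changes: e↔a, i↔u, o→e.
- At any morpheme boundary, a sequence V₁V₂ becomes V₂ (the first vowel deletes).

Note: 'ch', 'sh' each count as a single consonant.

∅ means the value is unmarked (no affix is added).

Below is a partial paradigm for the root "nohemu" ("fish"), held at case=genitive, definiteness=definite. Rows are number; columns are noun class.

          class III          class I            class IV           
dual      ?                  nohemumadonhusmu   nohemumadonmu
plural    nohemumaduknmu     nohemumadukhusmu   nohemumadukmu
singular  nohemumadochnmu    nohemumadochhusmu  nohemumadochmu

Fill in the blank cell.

nohemumadonnmu

Attach case genitive -mad → nohemumad.
Attach number dual -on → nohemumadon.
Attach noun class class III -n → nohemumadonn.
Attach definiteness definite -mi (after consonant 'n') → nohemumadonnmi.
Apply vowel harmony: nohemumadonnmi → nohemumadonnmu.
Vowel deletion: no change.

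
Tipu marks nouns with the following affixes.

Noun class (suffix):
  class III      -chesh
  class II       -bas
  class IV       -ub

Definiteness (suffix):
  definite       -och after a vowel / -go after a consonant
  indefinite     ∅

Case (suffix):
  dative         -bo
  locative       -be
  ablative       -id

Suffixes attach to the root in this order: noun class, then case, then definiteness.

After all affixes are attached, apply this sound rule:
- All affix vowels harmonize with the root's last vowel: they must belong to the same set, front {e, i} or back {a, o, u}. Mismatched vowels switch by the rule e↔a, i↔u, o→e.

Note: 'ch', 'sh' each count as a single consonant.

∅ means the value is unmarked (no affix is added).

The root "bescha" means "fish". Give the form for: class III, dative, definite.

beschachashbooch

Attach noun class class III -chesh → beschachesh.
Attach case dative -bo → beschacheshbo.
Attach definiteness definite -och (after vowel 'o') → beschacheshbooch.
Apply vowel harmony: beschacheshbooch → beschachashbooch.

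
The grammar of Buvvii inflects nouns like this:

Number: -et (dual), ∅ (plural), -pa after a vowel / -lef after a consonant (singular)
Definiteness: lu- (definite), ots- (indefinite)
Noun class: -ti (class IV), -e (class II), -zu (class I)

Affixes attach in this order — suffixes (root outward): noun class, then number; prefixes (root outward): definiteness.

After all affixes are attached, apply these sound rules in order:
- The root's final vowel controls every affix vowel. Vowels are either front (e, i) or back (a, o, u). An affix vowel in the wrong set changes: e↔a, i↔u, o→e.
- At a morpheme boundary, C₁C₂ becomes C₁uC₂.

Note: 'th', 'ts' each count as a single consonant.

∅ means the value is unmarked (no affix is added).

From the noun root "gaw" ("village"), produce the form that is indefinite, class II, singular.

otsugawapa

Attach noun class class II -e → gawe.
Attach definiteness indefinite ots- → otsgawe.
Attach number singular -pa (after vowel 'e') → otsgawepa.
Apply vowel harmony: otsgawepa → otsgawapa.
Apply epenthesis: otsgawapa → otsugawapa.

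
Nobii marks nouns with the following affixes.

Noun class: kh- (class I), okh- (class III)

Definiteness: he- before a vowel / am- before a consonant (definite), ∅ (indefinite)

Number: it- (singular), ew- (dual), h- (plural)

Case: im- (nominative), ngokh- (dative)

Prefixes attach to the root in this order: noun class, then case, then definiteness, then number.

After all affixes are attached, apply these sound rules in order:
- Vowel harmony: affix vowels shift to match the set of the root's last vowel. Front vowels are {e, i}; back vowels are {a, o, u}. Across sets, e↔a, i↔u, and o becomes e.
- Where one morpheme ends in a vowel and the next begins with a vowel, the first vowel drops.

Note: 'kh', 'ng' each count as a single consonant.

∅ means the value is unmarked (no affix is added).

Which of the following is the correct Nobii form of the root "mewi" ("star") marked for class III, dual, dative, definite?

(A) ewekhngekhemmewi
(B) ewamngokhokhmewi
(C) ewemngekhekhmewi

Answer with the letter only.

C

Attach noun class class III okh- → okhmewi.
Attach case dative ngokh- → ngokhokhmewi.
Attach definiteness definite am- (before consonant 'ng') → amngokhokhmewi.
Attach number dual ew- → ewamngokhokhmewi.
Apply vowel harmony: ewamngokhokhmewi → ewemngekhekhmewi.
Vowel deletion: no change.
So the correct form is ewemngekhekhmewi, option (C).
(B) ewamngokhokhmewi is wrong: it fails to apply the sound rule(s).
(A) ewekhngekhemmewi is wrong: it has the affixes in the wrong order.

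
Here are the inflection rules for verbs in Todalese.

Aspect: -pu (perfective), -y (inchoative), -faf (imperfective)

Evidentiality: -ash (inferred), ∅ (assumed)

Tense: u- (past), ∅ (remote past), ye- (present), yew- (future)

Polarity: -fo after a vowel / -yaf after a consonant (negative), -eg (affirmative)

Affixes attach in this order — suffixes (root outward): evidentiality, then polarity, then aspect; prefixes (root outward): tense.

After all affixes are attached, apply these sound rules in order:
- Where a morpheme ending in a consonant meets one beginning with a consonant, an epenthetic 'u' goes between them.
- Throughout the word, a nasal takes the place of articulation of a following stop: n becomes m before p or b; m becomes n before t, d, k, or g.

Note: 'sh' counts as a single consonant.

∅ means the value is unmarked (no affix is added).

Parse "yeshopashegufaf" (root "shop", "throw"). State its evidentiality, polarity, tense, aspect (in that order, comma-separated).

inferred, affirmative, present, imperfective

Segment: ye-shop-ash-eg-faf.
evidentiality: -ash → inferred.
polarity: -eg → affirmative.
tense: ye- → present.
aspect: -faf → imperfective.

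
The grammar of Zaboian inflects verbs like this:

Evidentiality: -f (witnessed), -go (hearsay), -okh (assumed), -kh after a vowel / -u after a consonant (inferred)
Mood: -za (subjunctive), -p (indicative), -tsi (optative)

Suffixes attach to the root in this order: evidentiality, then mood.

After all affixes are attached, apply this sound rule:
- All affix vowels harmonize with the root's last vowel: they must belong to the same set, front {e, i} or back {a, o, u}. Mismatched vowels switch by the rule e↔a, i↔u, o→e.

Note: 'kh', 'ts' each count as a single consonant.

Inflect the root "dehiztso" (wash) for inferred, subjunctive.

Attach evidentiality inferred -kh (after vowel 'o') → dehiztsokh.
Attach mood subjunctive -za → dehiztsokhza.
Vowel harmony: no change.

dehiztsokhza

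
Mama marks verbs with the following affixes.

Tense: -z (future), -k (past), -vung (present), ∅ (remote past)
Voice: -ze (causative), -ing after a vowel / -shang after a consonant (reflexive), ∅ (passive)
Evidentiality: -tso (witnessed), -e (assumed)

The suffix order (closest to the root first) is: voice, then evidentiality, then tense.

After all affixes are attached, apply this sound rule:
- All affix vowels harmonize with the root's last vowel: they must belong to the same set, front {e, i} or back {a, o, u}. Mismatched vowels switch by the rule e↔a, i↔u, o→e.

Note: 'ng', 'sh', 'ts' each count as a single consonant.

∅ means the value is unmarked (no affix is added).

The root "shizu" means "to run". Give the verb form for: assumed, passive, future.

shizuaz

voice = passive: zero marking, form stays shizu.
Attach evidentiality assumed -e → shizue.
Attach tense future -z → shizuez.
Apply vowel harmony: shizuez → shizuaz.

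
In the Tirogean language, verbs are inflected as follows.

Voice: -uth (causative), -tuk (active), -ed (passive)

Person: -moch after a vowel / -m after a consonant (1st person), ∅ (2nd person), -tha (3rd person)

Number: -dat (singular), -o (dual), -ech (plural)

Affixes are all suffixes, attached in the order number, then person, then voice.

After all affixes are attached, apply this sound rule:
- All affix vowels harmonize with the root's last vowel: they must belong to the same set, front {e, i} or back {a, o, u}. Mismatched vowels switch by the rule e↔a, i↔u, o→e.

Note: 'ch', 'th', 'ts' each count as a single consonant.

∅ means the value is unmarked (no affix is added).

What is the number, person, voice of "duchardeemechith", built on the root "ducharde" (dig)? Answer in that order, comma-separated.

dual, 1st person, causative

Segment: ducharde-o-moch-uth.
number: -o → dual.
person: -moch/m → 1st person.
voice: -uth → causative.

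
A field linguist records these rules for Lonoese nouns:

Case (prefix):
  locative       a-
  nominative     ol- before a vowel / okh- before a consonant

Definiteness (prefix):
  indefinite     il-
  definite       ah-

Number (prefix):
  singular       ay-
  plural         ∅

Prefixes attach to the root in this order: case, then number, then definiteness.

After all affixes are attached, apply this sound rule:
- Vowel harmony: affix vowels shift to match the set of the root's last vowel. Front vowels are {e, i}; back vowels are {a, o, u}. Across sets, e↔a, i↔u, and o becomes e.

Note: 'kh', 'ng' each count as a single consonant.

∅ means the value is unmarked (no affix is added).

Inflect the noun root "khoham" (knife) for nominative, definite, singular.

ahayokhkhoham

Attach case nominative okh- (before consonant 'kh') → okhkhoham.
Attach number singular ay- → ayokhkhoham.
Attach definiteness definite ah- → ahayokhkhoham.
Vowel harmony: no change.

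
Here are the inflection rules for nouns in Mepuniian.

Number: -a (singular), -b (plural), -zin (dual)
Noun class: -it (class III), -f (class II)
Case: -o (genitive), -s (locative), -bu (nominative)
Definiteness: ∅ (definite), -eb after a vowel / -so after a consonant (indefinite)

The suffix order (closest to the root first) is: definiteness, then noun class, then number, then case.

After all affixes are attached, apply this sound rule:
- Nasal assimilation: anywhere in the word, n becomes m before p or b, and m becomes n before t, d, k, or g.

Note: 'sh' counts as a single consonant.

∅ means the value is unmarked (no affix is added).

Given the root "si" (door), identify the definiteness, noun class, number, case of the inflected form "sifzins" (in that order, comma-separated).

Segment: si-f-zin-s.
definiteness: ∅ → definite.
noun class: -f → class II.
number: -zin → dual.
case: -s → locative.

definite, class II, dual, locative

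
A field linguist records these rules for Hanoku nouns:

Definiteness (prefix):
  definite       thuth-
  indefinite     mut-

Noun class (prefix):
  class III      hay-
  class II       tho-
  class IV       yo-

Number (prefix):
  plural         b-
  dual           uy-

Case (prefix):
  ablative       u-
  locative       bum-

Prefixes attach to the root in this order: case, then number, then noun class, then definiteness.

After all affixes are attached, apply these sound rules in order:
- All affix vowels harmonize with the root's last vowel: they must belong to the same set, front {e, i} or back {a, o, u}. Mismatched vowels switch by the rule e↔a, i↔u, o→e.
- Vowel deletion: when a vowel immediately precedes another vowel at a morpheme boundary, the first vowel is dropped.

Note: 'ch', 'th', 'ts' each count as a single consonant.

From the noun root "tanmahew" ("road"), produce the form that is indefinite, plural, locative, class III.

mitheybbimtanmahew

Attach case locative bum- → bumtanmahew.
Attach number plural b- → bbumtanmahew.
Attach noun class class III hay- → haybbumtanmahew.
Attach definiteness indefinite mut- → muthaybbumtanmahew.
Apply vowel harmony: muthaybbumtanmahew → mitheybbimtanmahew.
Vowel deletion: no change.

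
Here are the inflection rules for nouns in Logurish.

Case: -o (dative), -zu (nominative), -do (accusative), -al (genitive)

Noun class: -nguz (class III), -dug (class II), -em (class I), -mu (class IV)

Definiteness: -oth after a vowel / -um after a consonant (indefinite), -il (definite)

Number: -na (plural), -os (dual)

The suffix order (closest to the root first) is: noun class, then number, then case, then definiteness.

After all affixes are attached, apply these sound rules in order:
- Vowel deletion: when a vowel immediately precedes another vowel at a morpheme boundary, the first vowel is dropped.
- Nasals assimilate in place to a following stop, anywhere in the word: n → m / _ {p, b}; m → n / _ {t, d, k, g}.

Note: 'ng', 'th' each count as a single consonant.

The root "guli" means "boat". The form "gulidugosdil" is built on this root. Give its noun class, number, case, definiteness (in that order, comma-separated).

class II, dual, accusative, definite

Segment: guli-dug-os-do-il.
noun class: -dug → class II.
number: -os → dual.
case: -do → accusative.
definiteness: -il → definite.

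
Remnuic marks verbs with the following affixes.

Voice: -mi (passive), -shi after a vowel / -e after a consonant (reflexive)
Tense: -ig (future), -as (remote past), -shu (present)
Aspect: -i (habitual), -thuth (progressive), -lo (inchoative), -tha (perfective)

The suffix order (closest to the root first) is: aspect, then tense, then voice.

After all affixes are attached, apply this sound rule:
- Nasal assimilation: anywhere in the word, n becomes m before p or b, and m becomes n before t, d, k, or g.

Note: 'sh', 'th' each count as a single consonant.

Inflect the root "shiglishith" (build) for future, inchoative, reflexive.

shiglishithloige

Attach aspect inchoative -lo → shiglishithlo.
Attach tense future -ig → shiglishithloig.
Attach voice reflexive -e (after consonant 'g') → shiglishithloige.
Nasal assimilation: no change.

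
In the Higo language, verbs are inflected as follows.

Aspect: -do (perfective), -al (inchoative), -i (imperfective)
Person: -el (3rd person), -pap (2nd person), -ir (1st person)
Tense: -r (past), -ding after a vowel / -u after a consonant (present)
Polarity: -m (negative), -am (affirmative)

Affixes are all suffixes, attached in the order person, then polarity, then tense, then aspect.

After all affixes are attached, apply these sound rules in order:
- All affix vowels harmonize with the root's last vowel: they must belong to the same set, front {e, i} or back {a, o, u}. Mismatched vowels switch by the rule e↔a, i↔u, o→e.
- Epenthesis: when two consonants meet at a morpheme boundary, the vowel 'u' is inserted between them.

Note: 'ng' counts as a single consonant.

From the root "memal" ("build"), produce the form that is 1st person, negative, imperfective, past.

Attach person 1st person -ir → memalir.
Attach polarity negative -m → memalirm.
Attach tense past -r → memalirmr.
Attach aspect imperfective -i → memalirmri.
Apply vowel harmony: memalirmri → memalurmru.
Apply epenthesis: memalurmru → memalurumuru.

memalurumuru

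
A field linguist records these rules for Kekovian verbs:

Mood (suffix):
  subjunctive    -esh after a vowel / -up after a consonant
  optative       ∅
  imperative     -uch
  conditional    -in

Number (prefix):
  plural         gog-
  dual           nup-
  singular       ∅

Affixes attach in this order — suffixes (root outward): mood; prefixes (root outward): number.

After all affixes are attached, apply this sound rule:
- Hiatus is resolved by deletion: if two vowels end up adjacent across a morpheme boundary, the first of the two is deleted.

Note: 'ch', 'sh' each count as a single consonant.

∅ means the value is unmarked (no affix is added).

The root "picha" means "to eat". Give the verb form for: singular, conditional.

pichin

number = singular: zero marking, form stays picha.
Attach mood conditional -in → pichain.
Apply vowel deletion: pichain → pichin.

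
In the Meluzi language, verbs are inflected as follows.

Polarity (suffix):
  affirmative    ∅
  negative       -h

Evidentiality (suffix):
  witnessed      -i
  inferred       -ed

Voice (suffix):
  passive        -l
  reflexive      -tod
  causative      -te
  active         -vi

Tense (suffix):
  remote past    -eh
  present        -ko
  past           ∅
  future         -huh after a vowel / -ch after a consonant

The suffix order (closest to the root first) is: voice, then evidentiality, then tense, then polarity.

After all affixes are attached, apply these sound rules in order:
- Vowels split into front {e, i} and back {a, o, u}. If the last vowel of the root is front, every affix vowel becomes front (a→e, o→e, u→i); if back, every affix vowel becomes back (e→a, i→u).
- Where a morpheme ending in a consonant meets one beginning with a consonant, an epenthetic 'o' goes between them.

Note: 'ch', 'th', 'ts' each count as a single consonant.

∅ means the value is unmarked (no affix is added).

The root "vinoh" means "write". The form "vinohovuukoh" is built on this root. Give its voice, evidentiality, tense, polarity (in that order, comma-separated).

Segment: vinoh-vi-i-ko-h.
voice: -vi → active.
evidentiality: -i → witnessed.
tense: -ko → present.
polarity: -h → negative.

active, witnessed, present, negative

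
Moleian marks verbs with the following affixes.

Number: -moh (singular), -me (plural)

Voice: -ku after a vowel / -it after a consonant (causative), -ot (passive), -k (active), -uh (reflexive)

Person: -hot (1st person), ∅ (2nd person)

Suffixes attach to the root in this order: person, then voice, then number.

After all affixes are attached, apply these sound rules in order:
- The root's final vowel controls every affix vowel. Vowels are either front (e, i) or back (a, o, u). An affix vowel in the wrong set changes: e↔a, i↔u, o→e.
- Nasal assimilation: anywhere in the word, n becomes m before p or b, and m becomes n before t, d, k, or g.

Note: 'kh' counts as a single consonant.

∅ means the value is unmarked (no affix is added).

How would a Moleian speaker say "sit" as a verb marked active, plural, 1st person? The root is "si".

sihetkme

Attach person 1st person -hot → sihot.
Attach voice active -k → sihotk.
Attach number plural -me → sihotkme.
Apply vowel harmony: sihotkme → sihetkme.
Nasal assimilation: no change.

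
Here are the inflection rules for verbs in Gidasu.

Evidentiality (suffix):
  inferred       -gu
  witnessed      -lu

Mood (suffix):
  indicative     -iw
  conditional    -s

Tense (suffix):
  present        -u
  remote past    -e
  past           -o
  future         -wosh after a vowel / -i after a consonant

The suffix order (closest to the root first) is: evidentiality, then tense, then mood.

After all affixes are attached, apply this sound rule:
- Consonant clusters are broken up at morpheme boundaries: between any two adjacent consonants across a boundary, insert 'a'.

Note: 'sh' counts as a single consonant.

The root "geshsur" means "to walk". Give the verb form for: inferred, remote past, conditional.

Attach evidentiality inferred -gu → geshsurgu.
Attach tense remote past -e → geshsurgue.
Attach mood conditional -s → geshsurgues.
Apply epenthesis: geshsurgues → geshsuragues.

geshsuragues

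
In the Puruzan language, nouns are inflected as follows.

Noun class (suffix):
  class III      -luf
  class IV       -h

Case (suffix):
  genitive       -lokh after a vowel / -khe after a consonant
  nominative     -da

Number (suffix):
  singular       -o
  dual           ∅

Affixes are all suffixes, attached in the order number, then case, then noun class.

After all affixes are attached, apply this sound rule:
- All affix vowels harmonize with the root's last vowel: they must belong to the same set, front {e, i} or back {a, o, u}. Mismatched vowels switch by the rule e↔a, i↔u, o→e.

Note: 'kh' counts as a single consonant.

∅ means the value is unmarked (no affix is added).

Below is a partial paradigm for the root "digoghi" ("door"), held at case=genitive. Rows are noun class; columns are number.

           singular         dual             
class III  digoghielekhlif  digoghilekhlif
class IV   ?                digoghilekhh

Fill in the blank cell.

digoghielekhh

Attach number singular -o → digoghio.
Attach case genitive -lokh (after vowel 'o') → digoghiolokh.
Attach noun class class IV -h → digoghiolokhh.
Apply vowel harmony: digoghiolokhh → digoghielekhh.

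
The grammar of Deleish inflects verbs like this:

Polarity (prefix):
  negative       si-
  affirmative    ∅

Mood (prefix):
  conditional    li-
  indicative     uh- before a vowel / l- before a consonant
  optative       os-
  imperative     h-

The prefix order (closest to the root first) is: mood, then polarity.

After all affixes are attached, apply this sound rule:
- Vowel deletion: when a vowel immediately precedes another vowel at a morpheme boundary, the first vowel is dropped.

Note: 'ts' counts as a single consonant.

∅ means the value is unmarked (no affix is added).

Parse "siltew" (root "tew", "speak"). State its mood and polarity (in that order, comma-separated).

indicative, negative

Segment: si-l-tew.
mood: uh/l- → indicative.
polarity: si- → negative.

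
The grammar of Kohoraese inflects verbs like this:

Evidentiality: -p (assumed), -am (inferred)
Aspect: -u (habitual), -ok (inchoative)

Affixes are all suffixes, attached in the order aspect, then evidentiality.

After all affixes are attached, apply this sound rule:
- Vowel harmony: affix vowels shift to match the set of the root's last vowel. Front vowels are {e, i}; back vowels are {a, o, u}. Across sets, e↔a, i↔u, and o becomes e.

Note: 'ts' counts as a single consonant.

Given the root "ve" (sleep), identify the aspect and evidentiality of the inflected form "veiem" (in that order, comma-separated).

Segment: ve-u-am.
aspect: -u → habitual.
evidentiality: -am → inferred.

habitual, inferred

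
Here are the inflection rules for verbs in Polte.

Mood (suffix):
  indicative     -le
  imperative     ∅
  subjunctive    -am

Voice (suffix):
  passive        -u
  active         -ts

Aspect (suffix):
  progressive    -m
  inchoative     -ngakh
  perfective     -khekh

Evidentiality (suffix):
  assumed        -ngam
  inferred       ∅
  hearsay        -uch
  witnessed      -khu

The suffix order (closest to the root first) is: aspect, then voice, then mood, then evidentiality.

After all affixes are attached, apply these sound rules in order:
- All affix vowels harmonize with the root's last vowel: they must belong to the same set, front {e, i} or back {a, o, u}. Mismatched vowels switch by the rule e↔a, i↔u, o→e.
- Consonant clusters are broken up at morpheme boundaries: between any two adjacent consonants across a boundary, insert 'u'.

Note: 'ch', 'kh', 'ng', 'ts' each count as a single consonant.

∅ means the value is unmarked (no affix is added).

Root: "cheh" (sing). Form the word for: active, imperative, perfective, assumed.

chehukhekhutsungem

Attach aspect perfective -khekh → chehkhekh.
Attach voice active -ts → chehkhekhts.
mood = imperative: zero marking, form stays chehkhekhts.
Attach evidentiality assumed -ngam → chehkhekhtsngam.
Apply vowel harmony: chehkhekhtsngam → chehkhekhtsngem.
Apply epenthesis: chehkhekhtsngem → chehukhekhutsungem.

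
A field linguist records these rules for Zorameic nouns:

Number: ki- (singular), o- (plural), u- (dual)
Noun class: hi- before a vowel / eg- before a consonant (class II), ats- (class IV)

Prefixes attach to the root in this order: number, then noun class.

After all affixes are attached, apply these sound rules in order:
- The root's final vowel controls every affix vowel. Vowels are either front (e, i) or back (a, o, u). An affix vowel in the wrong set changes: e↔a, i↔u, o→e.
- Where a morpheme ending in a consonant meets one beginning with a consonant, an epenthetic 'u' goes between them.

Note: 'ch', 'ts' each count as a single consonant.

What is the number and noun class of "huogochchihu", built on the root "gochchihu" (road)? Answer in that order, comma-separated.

plural, class II

Segment: hi-o-gochchihu.
number: o- → plural.
noun class: hi/eg- → class II.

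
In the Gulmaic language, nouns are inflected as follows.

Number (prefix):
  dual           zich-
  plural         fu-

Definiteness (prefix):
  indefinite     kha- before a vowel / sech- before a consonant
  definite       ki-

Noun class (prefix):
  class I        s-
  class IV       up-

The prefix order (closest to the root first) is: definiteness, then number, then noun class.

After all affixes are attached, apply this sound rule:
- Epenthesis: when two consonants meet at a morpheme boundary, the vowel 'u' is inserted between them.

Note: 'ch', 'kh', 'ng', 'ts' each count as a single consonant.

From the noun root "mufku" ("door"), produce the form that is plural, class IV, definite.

upufukimufku

Attach definiteness definite ki- → kimufku.
Attach number plural fu- → fukimufku.
Attach noun class class IV up- → upfukimufku.
Apply epenthesis: upfukimufku → upufukimufku.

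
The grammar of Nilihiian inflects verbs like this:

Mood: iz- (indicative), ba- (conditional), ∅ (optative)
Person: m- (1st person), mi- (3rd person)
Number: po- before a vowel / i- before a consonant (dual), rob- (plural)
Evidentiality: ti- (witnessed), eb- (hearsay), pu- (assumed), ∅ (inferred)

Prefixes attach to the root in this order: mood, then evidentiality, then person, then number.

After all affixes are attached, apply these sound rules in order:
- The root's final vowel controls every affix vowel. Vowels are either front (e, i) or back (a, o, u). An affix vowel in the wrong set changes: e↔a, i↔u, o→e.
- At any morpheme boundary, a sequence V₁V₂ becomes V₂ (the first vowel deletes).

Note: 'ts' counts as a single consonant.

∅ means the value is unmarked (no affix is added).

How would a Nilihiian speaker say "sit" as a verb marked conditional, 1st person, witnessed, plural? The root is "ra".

robmtubara

Attach mood conditional ba- → bara.
Attach evidentiality witnessed ti- → tibara.
Attach person 1st person m- → mtibara.
Attach number plural rob- → robmtibara.
Apply vowel harmony: robmtibara → robmtubara.
Vowel deletion: no change.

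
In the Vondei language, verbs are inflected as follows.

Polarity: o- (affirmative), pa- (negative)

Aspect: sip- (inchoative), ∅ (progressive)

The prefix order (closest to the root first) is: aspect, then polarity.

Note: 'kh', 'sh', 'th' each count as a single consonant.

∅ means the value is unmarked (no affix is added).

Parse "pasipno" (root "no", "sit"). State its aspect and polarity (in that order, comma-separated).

inchoative, negative

Segment: pa-sip-no.
aspect: sip- → inchoative.
polarity: pa- → negative.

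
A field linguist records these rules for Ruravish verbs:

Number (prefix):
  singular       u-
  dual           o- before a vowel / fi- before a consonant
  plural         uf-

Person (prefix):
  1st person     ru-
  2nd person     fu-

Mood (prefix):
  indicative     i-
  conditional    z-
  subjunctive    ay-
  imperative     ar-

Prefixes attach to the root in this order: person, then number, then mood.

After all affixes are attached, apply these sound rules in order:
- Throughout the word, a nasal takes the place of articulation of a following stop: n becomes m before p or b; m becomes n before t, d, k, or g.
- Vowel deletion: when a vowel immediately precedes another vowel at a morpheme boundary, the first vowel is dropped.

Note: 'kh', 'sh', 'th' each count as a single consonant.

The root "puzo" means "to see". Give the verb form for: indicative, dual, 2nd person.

ififupuzo

Attach person 2nd person fu- → fupuzo.
Attach number dual fi- (before consonant 'f') → fifupuzo.
Attach mood indicative i- → ififupuzo.
Nasal assimilation: no change.
Vowel deletion: no change.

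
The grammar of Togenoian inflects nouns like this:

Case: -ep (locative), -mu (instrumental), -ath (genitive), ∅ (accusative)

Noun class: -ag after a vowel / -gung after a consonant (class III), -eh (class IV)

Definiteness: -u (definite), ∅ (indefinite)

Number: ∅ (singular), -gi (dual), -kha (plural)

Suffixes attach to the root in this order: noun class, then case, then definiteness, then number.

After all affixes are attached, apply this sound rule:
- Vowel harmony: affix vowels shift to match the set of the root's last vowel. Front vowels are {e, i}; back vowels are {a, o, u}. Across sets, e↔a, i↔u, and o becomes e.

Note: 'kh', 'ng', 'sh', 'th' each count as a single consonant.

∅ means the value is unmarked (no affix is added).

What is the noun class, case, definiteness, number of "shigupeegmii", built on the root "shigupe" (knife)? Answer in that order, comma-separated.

Segment: shigupe-ag-mu-u.
noun class: -ag/gung → class III.
case: -mu → instrumental.
definiteness: -u → definite.
number: ∅ → singular.

class III, instrumental, definite, singular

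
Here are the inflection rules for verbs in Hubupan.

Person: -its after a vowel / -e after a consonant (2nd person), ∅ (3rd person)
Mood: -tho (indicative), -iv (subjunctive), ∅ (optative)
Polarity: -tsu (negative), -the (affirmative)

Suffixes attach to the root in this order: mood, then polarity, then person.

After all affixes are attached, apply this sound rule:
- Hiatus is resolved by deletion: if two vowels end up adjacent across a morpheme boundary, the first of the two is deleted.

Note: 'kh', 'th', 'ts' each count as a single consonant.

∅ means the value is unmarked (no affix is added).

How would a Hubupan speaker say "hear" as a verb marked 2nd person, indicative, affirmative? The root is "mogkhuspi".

mogkhuspithothits

Attach mood indicative -tho → mogkhuspitho.
Attach polarity affirmative -the → mogkhuspithothe.
Attach person 2nd person -its (after vowel 'e') → mogkhuspithotheits.
Apply vowel deletion: mogkhuspithotheits → mogkhuspithothits.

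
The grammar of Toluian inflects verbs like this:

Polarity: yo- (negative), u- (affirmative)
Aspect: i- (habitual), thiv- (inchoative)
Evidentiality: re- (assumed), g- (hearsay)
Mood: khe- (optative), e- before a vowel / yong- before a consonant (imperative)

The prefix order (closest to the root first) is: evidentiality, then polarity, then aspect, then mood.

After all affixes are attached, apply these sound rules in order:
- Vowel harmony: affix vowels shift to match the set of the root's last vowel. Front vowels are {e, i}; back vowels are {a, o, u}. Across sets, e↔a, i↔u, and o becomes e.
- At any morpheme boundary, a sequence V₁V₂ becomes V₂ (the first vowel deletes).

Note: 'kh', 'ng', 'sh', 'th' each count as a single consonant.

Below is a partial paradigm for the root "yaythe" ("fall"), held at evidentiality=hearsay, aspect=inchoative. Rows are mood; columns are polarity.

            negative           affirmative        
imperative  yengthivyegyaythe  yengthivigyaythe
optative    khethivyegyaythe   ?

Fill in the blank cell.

khethivigyaythe

Attach evidentiality hearsay g- → gyaythe.
Attach polarity affirmative u- → ugyaythe.
Attach aspect inchoative thiv- → thivugyaythe.
Attach mood optative khe- → khethivugyaythe.
Apply vowel harmony: khethivugyaythe → khethivigyaythe.
Vowel deletion: no change.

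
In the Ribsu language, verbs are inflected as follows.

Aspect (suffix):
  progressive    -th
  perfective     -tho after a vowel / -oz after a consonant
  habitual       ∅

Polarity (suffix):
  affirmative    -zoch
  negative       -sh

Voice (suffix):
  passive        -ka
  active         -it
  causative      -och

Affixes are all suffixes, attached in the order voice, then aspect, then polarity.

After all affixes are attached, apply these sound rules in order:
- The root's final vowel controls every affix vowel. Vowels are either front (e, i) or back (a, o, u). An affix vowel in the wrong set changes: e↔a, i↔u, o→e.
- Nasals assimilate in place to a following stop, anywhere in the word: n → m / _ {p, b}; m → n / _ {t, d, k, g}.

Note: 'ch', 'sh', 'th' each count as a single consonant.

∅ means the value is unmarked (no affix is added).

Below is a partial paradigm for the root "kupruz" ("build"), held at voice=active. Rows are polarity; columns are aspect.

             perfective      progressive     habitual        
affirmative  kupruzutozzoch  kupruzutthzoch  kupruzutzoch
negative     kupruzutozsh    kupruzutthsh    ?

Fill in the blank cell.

kupruzutsh

Attach voice active -it → kupruzit.
aspect = habitual: zero marking, form stays kupruzit.
Attach polarity negative -sh → kupruzitsh.
Apply vowel harmony: kupruzitsh → kupruzutsh.
Nasal assimilation: no change.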